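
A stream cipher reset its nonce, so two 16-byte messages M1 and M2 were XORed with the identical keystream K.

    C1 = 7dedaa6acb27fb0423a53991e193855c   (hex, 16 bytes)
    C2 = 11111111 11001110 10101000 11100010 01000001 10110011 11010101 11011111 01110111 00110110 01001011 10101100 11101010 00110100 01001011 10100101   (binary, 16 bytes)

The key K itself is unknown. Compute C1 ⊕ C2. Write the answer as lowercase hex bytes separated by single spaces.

C1 ⊕ C2 = (M1 ⊕ K) ⊕ (M2 ⊕ K) = M1 ⊕ M2 — the shared key cancels under XOR.
byte 0: 7d XOR ff = 82
byte 1: ed XOR ce = 23
byte 2: aa XOR a8 = 02
byte 3: 6a XOR e2 = 88
byte 4: cb XOR 41 = 8a
byte 5: 27 XOR b3 = 94
byte 6: fb XOR d5 = 2e
byte 7: 04 XOR df = db
byte 8: 23 XOR 77 = 54
byte 9: a5 XOR 36 = 93
byte 10: 39 XOR 4b = 72
byte 11: 91 XOR ac = 3d
byte 12: e1 XOR ea = 0b
byte 13: 93 XOR 34 = a7
byte 14: 85 XOR 4b = ce
byte 15: 5c XOR a5 = f9

82 23 02 88 8a 94 2e db 54 93 72 3d 0b a7 ce f9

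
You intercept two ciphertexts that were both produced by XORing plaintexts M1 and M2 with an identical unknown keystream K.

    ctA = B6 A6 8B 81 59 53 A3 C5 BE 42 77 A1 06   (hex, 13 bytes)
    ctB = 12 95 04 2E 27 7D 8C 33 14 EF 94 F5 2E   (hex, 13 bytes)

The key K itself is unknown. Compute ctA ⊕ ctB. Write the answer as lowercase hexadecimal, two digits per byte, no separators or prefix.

ctA ⊕ ctB = (M1 ⊕ K) ⊕ (M2 ⊕ K) = M1 ⊕ M2 — the shared key cancels under XOR.
byte 0: 10110110 xor 00010010 = 10100100
byte 1: 10100110 xor 10010101 = 00110011
byte 2: 10001011 xor 00000100 = 10001111
byte 3: 10000001 xor 00101110 = 10101111
byte 4: 01011001 xor 00100111 = 01111110
byte 5: 01010011 xor 01111101 = 00101110
byte 6: 10100011 xor 10001100 = 00101111
byte 7: 11000101 xor 00110011 = 11110110
byte 8: 10111110 xor 00010100 = 10101010
byte 9: 01000010 xor 11101111 = 10101101
byte 10: 01110111 xor 10010100 = 11100011
byte 11: 10100001 xor 11110101 = 01010100
byte 12: 00000110 xor 00101110 = 00101000

a4338faf7e2e2ff6aaade35428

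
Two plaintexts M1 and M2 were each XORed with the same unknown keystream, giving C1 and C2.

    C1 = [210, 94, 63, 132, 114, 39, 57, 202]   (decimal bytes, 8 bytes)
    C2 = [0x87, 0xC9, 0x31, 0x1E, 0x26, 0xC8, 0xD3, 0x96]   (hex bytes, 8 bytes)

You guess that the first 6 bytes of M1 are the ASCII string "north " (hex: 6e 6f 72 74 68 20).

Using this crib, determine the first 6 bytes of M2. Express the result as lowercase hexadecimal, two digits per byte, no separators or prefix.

3bf87cee3ccf

First, C1 ⊕ C2 = (M1 ⊕ K) ⊕ (M2 ⊕ K) = M1 ⊕ M2, so the key drops out. Then M2 = (M1 ⊕ M2) ⊕ M1 over the first 6 bytes.
byte 0: (d2 xor 87) xor 6e = 55 xor 6e = 3b
byte 1: (5e xor c9) xor 6f = 97 xor 6f = f8
byte 2: (3f xor 31) xor 72 = 0e xor 72 = 7c
byte 3: (84 xor 1e) xor 74 = 9a xor 74 = ee
byte 4: (72 xor 26) xor 68 = 54 xor 68 = 3c
byte 5: (27 xor c8) xor 20 = ef xor 20 = cf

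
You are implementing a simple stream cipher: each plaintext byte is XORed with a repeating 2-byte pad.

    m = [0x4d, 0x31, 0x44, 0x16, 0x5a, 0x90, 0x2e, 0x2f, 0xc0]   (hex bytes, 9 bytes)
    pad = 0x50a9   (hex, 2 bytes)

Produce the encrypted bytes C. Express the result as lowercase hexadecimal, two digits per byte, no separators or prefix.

1d9814bf0a397e8690

The 2-byte key repeats, so the effective keystream is 50 a9 50 a9 50 a9 50 a9 50.
byte 0: 4d XOR 50 = 1d
byte 1: 31 XOR a9 = 98
byte 2: 44 XOR 50 = 14
byte 3: 16 XOR a9 = bf
byte 4: 5a XOR 50 = 0a
byte 5: 90 XOR a9 = 39
byte 6: 2e XOR 50 = 7e
byte 7: 2f XOR a9 = 86
byte 8: c0 XOR 50 = 90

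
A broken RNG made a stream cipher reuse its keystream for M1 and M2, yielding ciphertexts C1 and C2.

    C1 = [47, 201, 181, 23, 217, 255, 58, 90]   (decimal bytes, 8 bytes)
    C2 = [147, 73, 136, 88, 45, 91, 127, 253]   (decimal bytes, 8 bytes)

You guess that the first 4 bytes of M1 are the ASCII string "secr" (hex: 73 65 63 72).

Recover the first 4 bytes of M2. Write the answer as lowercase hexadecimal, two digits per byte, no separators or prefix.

First, C1 ⊕ C2 = (M1 ⊕ K) ⊕ (M2 ⊕ K) = M1 ⊕ M2, so the key drops out. Then M2 = (M1 ⊕ M2) ⊕ M1 over the first 4 bytes.
byte 0: (2f xor 93) xor 73 = bc xor 73 = cf
byte 1: (c9 xor 49) xor 65 = 80 xor 65 = e5
byte 2: (b5 xor 88) xor 63 = 3d xor 63 = 5e
byte 3: (17 xor 58) xor 72 = 4f xor 72 = 3d

cfe55e3d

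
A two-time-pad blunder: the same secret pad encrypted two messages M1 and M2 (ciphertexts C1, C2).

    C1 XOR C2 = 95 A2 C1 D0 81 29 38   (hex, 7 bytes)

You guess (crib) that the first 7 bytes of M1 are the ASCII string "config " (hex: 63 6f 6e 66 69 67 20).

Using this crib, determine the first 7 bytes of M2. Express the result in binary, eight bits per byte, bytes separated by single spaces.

Since C1 ⊕ C2 = M1 ⊕ M2, XORing with the guessed M1 bytes yields the corresponding M2 bytes: M2 = (C1 ⊕ C2) ⊕ M1.
byte 0: 95 XOR 63 = f6
byte 1: a2 XOR 6f = cd
byte 2: c1 XOR 6e = af
byte 3: d0 XOR 66 = b6
byte 4: 81 XOR 69 = e8
byte 5: 29 XOR 67 = 4e
byte 6: 38 XOR 20 = 18

11110110 11001101 10101111 10110110 11101000 01001110 00011000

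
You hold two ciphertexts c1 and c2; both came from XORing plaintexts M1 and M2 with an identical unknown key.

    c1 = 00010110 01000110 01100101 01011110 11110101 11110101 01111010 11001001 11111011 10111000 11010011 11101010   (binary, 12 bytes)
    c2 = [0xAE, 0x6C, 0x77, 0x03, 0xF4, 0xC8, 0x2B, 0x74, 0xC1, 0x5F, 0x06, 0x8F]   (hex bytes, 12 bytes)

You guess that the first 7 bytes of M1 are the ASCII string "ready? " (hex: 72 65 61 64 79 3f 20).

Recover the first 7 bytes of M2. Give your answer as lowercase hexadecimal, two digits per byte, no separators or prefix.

First, c1 ⊕ c2 = (M1 ⊕ K) ⊕ (M2 ⊕ K) = M1 ⊕ M2, so the key drops out. Then M2 = (M1 ⊕ M2) ⊕ M1 over the first 7 bytes.
byte 0: (16 ^ ae) ^ 72 = b8 ^ 72 = ca
byte 1: (46 ^ 6c) ^ 65 = 2a ^ 65 = 4f
byte 2: (65 ^ 77) ^ 61 = 12 ^ 61 = 73
byte 3: (5e ^ 03) ^ 64 = 5d ^ 64 = 39
byte 4: (f5 ^ f4) ^ 79 = 01 ^ 79 = 78
byte 5: (f5 ^ c8) ^ 3f = 3d ^ 3f = 02
byte 6: (7a ^ 2b) ^ 20 = 51 ^ 20 = 71

ca4f7339780271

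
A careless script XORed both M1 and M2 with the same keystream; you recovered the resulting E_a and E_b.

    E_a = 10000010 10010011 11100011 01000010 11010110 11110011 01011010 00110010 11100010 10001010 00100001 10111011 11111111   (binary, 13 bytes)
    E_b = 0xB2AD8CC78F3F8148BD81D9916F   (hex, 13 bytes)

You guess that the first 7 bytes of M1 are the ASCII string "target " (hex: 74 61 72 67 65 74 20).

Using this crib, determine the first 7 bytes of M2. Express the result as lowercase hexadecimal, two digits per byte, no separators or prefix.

445f1de23cb8fb

First, E_a ⊕ E_b = (M1 ⊕ K) ⊕ (M2 ⊕ K) = M1 ⊕ M2, so the key drops out. Then M2 = (M1 ⊕ M2) ⊕ M1 over the first 7 bytes.
byte 0: (82 ⊕ b2) ⊕ 74 = 30 ⊕ 74 = 44
byte 1: (93 ⊕ ad) ⊕ 61 = 3e ⊕ 61 = 5f
byte 2: (e3 ⊕ 8c) ⊕ 72 = 6f ⊕ 72 = 1d
byte 3: (42 ⊕ c7) ⊕ 67 = 85 ⊕ 67 = e2
byte 4: (d6 ⊕ 8f) ⊕ 65 = 59 ⊕ 65 = 3c
byte 5: (f3 ⊕ 3f) ⊕ 74 = cc ⊕ 74 = b8
byte 6: (5a ⊕ 81) ⊕ 20 = db ⊕ 20 = fb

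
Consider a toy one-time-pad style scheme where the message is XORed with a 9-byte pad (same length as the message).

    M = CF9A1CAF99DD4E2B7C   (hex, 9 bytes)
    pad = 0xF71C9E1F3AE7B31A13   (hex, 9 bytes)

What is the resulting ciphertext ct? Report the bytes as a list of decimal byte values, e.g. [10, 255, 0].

[56, 134, 130, 176, 163, 58, 253, 49, 111]

XOR is its own inverse, so applying the key byte-wise gives the result directly.
207 ⊕ 247 =  56
154 ⊕  28 = 134
 28 ⊕ 158 = 130
175 ⊕  31 = 176
153 ⊕  58 = 163
221 ⊕ 231 =  58
 78 ⊕ 179 = 253
 43 ⊕  26 =  49
124 ⊕  19 = 111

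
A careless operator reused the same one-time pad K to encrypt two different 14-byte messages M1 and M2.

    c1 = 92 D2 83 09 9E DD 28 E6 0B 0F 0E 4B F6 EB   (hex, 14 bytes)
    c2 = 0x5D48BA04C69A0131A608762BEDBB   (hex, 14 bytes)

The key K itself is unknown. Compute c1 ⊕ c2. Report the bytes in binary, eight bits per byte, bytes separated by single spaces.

c1 ⊕ c2 = (M1 ⊕ K) ⊕ (M2 ⊕ K) = M1 ⊕ M2 — the shared key cancels under XOR.
byte 0: 92 ⊕ 5d = cf
byte 1: d2 ⊕ 48 = 9a
byte 2: 83 ⊕ ba = 39
byte 3: 09 ⊕ 04 = 0d
byte 4: 9e ⊕ c6 = 58
byte 5: dd ⊕ 9a = 47
byte 6: 28 ⊕ 01 = 29
byte 7: e6 ⊕ 31 = d7
byte 8: 0b ⊕ a6 = ad
byte 9: 0f ⊕ 08 = 07
byte 10: 0e ⊕ 76 = 78
byte 11: 4b ⊕ 2b = 60
byte 12: f6 ⊕ ed = 1b
byte 13: eb ⊕ bb = 50

11001111 10011010 00111001 00001101 01011000 01000111 00101001 11010111 10101101 00000111 01111000 01100000 00011011 01010000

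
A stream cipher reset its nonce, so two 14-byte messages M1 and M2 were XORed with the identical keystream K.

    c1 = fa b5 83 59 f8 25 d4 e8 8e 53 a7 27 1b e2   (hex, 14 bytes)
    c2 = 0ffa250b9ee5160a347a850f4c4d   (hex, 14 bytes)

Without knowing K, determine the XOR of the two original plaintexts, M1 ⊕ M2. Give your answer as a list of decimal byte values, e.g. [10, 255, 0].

c1 ⊕ c2 = (M1 ⊕ K) ⊕ (M2 ⊕ K) = M1 ⊕ M2 — the shared key cancels under XOR.
byte 0: 250 xor  15 = 245
byte 1: 181 xor 250 =  79
byte 2: 131 xor  37 = 166
byte 3:  89 xor  11 =  82
byte 4: 248 xor 158 = 102
byte 5:  37 xor 229 = 192
byte 6: 212 xor  22 = 194
byte 7: 232 xor  10 = 226
byte 8: 142 xor  52 = 186
byte 9:  83 xor 122 =  41
byte 10: 167 xor 133 =  34
byte 11:  39 xor  15 =  40
byte 12:  27 xor  76 =  87
byte 13: 226 xor  77 = 175

[245, 79, 166, 82, 102, 192, 194, 226, 186, 41, 34, 40, 87, 175]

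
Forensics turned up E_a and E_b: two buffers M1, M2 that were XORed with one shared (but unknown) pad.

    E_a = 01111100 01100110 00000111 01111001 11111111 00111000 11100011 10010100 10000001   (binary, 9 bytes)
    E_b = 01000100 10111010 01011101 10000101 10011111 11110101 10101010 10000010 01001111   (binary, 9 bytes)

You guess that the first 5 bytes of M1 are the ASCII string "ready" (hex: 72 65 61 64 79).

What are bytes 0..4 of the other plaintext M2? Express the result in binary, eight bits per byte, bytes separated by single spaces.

01001010 10111001 00111011 10011000 00011001

First, E_a ⊕ E_b = (M1 ⊕ K) ⊕ (M2 ⊕ K) = M1 ⊕ M2, so the key drops out. Then M2 = (M1 ⊕ M2) ⊕ M1 over the first 5 bytes.
byte 0: (7c XOR 44) XOR 72 = 38 XOR 72 = 4a
byte 1: (66 XOR ba) XOR 65 = dc XOR 65 = b9
byte 2: (07 XOR 5d) XOR 61 = 5a XOR 61 = 3b
byte 3: (79 XOR 85) XOR 64 = fc XOR 64 = 98
byte 4: (ff XOR 9f) XOR 79 = 60 XOR 79 = 19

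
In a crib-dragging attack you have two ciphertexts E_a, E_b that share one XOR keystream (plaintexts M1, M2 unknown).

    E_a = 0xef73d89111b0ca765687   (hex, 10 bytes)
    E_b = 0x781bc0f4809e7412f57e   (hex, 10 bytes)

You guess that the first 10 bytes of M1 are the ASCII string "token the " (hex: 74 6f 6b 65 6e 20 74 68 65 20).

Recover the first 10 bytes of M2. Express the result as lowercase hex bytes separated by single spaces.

e3 07 73 00 ff 0e ca 0c c6 d9

First, E_a ⊕ E_b = (M1 ⊕ K) ⊕ (M2 ⊕ K) = M1 ⊕ M2, so the key drops out. Then M2 = (M1 ⊕ M2) ⊕ M1 over the first 10 bytes.
byte 0: (ef ⊕ 78) ⊕ 74 = 97 ⊕ 74 = e3
byte 1: (73 ⊕ 1b) ⊕ 6f = 68 ⊕ 6f = 07
byte 2: (d8 ⊕ c0) ⊕ 6b = 18 ⊕ 6b = 73
byte 3: (91 ⊕ f4) ⊕ 65 = 65 ⊕ 65 = 00
byte 4: (11 ⊕ 80) ⊕ 6e = 91 ⊕ 6e = ff
byte 5: (b0 ⊕ 9e) ⊕ 20 = 2e ⊕ 20 = 0e
byte 6: (ca ⊕ 74) ⊕ 74 = be ⊕ 74 = ca
byte 7: (76 ⊕ 12) ⊕ 68 = 64 ⊕ 68 = 0c
byte 8: (56 ⊕ f5) ⊕ 65 = a3 ⊕ 65 = c6
byte 9: (87 ⊕ 7e) ⊕ 20 = f9 ⊕ 20 = d9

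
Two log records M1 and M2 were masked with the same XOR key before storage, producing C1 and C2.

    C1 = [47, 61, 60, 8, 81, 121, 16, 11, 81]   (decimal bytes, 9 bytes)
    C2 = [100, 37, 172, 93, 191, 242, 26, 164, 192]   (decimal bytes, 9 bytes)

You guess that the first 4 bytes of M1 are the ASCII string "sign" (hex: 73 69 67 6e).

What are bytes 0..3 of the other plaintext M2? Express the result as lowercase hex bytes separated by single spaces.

First, C1 ⊕ C2 = (M1 ⊕ K) ⊕ (M2 ⊕ K) = M1 ⊕ M2, so the key drops out. Then M2 = (M1 ⊕ M2) ⊕ M1 over the first 4 bytes.
byte 0: (2f ⊕ 64) ⊕ 73 = 4b ⊕ 73 = 38
byte 1: (3d ⊕ 25) ⊕ 69 = 18 ⊕ 69 = 71
byte 2: (3c ⊕ ac) ⊕ 67 = 90 ⊕ 67 = f7
byte 3: (08 ⊕ 5d) ⊕ 6e = 55 ⊕ 6e = 3b

38 71 f7 3b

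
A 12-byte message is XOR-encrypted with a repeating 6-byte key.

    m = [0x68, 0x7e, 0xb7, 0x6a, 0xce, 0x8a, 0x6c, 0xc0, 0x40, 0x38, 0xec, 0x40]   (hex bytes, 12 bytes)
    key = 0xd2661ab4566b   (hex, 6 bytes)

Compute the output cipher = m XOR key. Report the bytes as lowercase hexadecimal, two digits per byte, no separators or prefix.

ba18adde98e1bea65a8cba2b

The 6-byte key repeats, so the effective keystream is d2 66 1a b4 56 6b d2 66 1a b4 56 6b.
byte 0: 68 xor d2 = ba
byte 1: 7e xor 66 = 18
byte 2: b7 xor 1a = ad
byte 3: 6a xor b4 = de
byte 4: ce xor 56 = 98
byte 5: 8a xor 6b = e1
byte 6: 6c xor d2 = be
byte 7: c0 xor 66 = a6
byte 8: 40 xor 1a = 5a
byte 9: 38 xor b4 = 8c
byte 10: ec xor 56 = ba
byte 11: 40 xor 6b = 2b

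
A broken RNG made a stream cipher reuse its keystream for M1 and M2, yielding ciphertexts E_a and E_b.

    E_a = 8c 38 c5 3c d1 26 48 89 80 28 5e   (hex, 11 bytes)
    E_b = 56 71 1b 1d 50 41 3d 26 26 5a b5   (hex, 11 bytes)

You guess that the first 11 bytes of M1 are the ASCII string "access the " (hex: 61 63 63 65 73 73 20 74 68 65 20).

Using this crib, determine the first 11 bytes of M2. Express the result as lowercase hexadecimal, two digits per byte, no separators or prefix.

First, E_a ⊕ E_b = (M1 ⊕ K) ⊕ (M2 ⊕ K) = M1 ⊕ M2, so the key drops out. Then M2 = (M1 ⊕ M2) ⊕ M1 over the first 11 bytes.
byte 0: (8c xor 56) xor 61 = da xor 61 = bb
byte 1: (38 xor 71) xor 63 = 49 xor 63 = 2a
byte 2: (c5 xor 1b) xor 63 = de xor 63 = bd
byte 3: (3c xor 1d) xor 65 = 21 xor 65 = 44
byte 4: (d1 xor 50) xor 73 = 81 xor 73 = f2
byte 5: (26 xor 41) xor 73 = 67 xor 73 = 14
byte 6: (48 xor 3d) xor 20 = 75 xor 20 = 55
byte 7: (89 xor 26) xor 74 = af xor 74 = db
byte 8: (80 xor 26) xor 68 = a6 xor 68 = ce
byte 9: (28 xor 5a) xor 65 = 72 xor 65 = 17
byte 10: (5e xor b5) xor 20 = eb xor 20 = cb

bb2abd44f21455dbce17cb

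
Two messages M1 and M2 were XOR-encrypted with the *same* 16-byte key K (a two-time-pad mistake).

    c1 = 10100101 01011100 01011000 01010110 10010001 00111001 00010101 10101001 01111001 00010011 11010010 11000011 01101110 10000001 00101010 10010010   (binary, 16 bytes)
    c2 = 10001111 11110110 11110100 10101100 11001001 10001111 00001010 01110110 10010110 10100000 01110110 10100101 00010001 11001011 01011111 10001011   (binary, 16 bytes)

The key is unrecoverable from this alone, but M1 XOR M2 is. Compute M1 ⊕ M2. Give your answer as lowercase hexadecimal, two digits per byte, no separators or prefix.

2aaaacfa58b61fdfefb3a4667f4a7519

c1 ⊕ c2 = (M1 ⊕ K) ⊕ (M2 ⊕ K) = M1 ⊕ M2 — the shared key cancels under XOR.
a5 ^ 8f = 2a
5c ^ f6 = aa
58 ^ f4 = ac
56 ^ ac = fa
91 ^ c9 = 58
39 ^ 8f = b6
15 ^ 0a = 1f
a9 ^ 76 = df
79 ^ 96 = ef
13 ^ a0 = b3
d2 ^ 76 = a4
c3 ^ a5 = 66
6e ^ 11 = 7f
81 ^ cb = 4a
2a ^ 5f = 75
92 ^ 8b = 19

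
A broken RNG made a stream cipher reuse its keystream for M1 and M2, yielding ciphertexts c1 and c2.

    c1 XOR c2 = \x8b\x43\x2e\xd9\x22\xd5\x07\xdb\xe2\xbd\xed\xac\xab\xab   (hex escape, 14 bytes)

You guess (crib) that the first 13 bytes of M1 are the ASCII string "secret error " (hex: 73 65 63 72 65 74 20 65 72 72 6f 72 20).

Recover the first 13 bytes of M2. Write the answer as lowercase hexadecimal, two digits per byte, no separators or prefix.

Since c1 ⊕ c2 = M1 ⊕ M2, XORing with the guessed M1 bytes yields the corresponding M2 bytes: M2 = (c1 ⊕ c2) ⊕ M1.
10001011 XOR 01110011 = 11111000
01000011 XOR 01100101 = 00100110
00101110 XOR 01100011 = 01001101
11011001 XOR 01110010 = 10101011
00100010 XOR 01100101 = 01000111
11010101 XOR 01110100 = 10100001
00000111 XOR 00100000 = 00100111
11011011 XOR 01100101 = 10111110
11100010 XOR 01110010 = 10010000
10111101 XOR 01110010 = 11001111
11101101 XOR 01101111 = 10000010
10101100 XOR 01110010 = 11011110
10101011 XOR 00100000 = 10001011

f8264dab47a127be90cf82de8b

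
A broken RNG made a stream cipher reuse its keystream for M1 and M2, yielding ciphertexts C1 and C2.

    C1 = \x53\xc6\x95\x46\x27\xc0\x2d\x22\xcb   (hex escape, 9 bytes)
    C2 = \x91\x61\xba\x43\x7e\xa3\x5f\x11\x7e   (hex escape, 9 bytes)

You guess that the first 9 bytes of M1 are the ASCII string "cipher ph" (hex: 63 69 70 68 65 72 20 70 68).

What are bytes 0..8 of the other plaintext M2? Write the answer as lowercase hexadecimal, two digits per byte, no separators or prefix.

First, C1 ⊕ C2 = (M1 ⊕ K) ⊕ (M2 ⊕ K) = M1 ⊕ M2, so the key drops out. Then M2 = (M1 ⊕ M2) ⊕ M1 over the first 9 bytes.
byte 0: (53 xor 91) xor 63 = c2 xor 63 = a1
byte 1: (c6 xor 61) xor 69 = a7 xor 69 = ce
byte 2: (95 xor ba) xor 70 = 2f xor 70 = 5f
byte 3: (46 xor 43) xor 68 = 05 xor 68 = 6d
byte 4: (27 xor 7e) xor 65 = 59 xor 65 = 3c
byte 5: (c0 xor a3) xor 72 = 63 xor 72 = 11
byte 6: (2d xor 5f) xor 20 = 72 xor 20 = 52
byte 7: (22 xor 11) xor 70 = 33 xor 70 = 43
byte 8: (cb xor 7e) xor 68 = b5 xor 68 = dd

a1ce5f6d3c115243dd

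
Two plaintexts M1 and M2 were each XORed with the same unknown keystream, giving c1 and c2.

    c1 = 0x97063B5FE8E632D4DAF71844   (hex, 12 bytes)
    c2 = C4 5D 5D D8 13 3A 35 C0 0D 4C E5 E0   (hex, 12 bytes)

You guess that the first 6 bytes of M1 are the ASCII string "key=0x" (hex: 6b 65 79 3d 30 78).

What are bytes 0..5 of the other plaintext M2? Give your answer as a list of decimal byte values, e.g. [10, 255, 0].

First, c1 ⊕ c2 = (M1 ⊕ K) ⊕ (M2 ⊕ K) = M1 ⊕ M2, so the key drops out. Then M2 = (M1 ⊕ M2) ⊕ M1 over the first 6 bytes.
byte 0: (97 xor c4) xor 6b = 53 xor 6b = 38
byte 1: (06 xor 5d) xor 65 = 5b xor 65 = 3e
byte 2: (3b xor 5d) xor 79 = 66 xor 79 = 1f
byte 3: (5f xor d8) xor 3d = 87 xor 3d = ba
byte 4: (e8 xor 13) xor 30 = fb xor 30 = cb
byte 5: (e6 xor 3a) xor 78 = dc xor 78 = a4

[56, 62, 31, 186, 203, 164]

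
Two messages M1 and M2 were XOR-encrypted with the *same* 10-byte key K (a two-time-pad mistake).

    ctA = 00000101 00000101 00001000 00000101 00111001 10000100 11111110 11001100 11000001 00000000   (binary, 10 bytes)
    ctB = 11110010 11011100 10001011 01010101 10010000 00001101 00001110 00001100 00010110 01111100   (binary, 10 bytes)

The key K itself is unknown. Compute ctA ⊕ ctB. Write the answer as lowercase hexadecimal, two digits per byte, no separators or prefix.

ctA ⊕ ctB = (M1 ⊕ K) ⊕ (M2 ⊕ K) = M1 ⊕ M2 — the shared key cancels under XOR.
05 ^ f2 = f7
05 ^ dc = d9
08 ^ 8b = 83
05 ^ 55 = 50
39 ^ 90 = a9
84 ^ 0d = 89
fe ^ 0e = f0
cc ^ 0c = c0
c1 ^ 16 = d7
00 ^ 7c = 7c

f7d98350a989f0c0d77c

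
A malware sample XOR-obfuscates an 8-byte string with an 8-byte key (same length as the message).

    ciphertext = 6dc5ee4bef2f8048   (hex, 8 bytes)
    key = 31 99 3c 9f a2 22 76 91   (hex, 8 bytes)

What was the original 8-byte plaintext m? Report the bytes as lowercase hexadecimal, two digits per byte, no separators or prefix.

01101101 ^ 00110001 = 01011100
11000101 ^ 10011001 = 01011100
11101110 ^ 00111100 = 11010010
01001011 ^ 10011111 = 11010100
11101111 ^ 10100010 = 01001101
00101111 ^ 00100010 = 00001101
10000000 ^ 01110110 = 11110110
01001000 ^ 10010001 = 11011001

5c5cd2d44d0df6d9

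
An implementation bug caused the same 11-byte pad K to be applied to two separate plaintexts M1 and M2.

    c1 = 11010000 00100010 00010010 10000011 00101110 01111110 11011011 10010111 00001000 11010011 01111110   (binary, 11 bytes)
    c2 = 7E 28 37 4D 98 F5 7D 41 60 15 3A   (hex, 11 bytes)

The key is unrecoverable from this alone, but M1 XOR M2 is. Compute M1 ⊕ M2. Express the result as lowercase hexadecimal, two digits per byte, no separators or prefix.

c1 ⊕ c2 = (M1 ⊕ K) ⊕ (M2 ⊕ K) = M1 ⊕ M2 — the shared key cancels under XOR.
byte 0: d0 xor 7e = ae
byte 1: 22 xor 28 = 0a
byte 2: 12 xor 37 = 25
byte 3: 83 xor 4d = ce
byte 4: 2e xor 98 = b6
byte 5: 7e xor f5 = 8b
byte 6: db xor 7d = a6
byte 7: 97 xor 41 = d6
byte 8: 08 xor 60 = 68
byte 9: d3 xor 15 = c6
byte 10: 7e xor 3a = 44

ae0a25ceb68ba6d668c644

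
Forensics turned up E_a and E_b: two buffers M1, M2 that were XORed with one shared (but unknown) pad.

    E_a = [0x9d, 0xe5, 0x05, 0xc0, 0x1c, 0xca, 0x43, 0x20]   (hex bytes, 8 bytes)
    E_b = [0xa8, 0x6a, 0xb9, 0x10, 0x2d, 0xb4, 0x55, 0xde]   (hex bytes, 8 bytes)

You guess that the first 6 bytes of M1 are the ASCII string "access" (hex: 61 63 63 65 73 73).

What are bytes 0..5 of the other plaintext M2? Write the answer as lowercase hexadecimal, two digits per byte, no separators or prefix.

54ecdfb5420d

First, E_a ⊕ E_b = (M1 ⊕ K) ⊕ (M2 ⊕ K) = M1 ⊕ M2, so the key drops out. Then M2 = (M1 ⊕ M2) ⊕ M1 over the first 6 bytes.
byte 0: (9d XOR a8) XOR 61 = 35 XOR 61 = 54
byte 1: (e5 XOR 6a) XOR 63 = 8f XOR 63 = ec
byte 2: (05 XOR b9) XOR 63 = bc XOR 63 = df
byte 3: (c0 XOR 10) XOR 65 = d0 XOR 65 = b5
byte 4: (1c XOR 2d) XOR 73 = 31 XOR 73 = 42
byte 5: (ca XOR b4) XOR 73 = 7e XOR 73 = 0d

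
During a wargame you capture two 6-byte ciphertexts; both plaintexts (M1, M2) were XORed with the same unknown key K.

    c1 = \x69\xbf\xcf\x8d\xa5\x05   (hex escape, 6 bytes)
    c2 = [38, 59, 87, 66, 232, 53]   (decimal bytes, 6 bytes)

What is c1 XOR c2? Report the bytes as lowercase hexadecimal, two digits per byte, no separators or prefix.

c1 ⊕ c2 = (M1 ⊕ K) ⊕ (M2 ⊕ K) = M1 ⊕ M2 — the shared key cancels under XOR.
69 XOR 26 = 4f
bf XOR 3b = 84
cf XOR 57 = 98
8d XOR 42 = cf
a5 XOR e8 = 4d
05 XOR 35 = 30

4f8498cf4d30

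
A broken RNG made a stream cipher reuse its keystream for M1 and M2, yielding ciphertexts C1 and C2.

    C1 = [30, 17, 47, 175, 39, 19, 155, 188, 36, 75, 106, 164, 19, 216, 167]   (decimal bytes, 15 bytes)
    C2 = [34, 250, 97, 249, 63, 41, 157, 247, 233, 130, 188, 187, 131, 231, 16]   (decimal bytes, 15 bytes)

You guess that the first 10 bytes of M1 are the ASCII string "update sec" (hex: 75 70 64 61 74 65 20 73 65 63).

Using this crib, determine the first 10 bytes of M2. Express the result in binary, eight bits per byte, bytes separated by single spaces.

01001001 10011011 00101010 00110111 01101100 01011111 00100110 00111000 10101000 10101010

First, C1 ⊕ C2 = (M1 ⊕ K) ⊕ (M2 ⊕ K) = M1 ⊕ M2, so the key drops out. Then M2 = (M1 ⊕ M2) ⊕ M1 over the first 10 bytes.
byte 0: (1e ⊕ 22) ⊕ 75 = 3c ⊕ 75 = 49
byte 1: (11 ⊕ fa) ⊕ 70 = eb ⊕ 70 = 9b
byte 2: (2f ⊕ 61) ⊕ 64 = 4e ⊕ 64 = 2a
byte 3: (af ⊕ f9) ⊕ 61 = 56 ⊕ 61 = 37
byte 4: (27 ⊕ 3f) ⊕ 74 = 18 ⊕ 74 = 6c
byte 5: (13 ⊕ 29) ⊕ 65 = 3a ⊕ 65 = 5f
byte 6: (9b ⊕ 9d) ⊕ 20 = 06 ⊕ 20 = 26
byte 7: (bc ⊕ f7) ⊕ 73 = 4b ⊕ 73 = 38
byte 8: (24 ⊕ e9) ⊕ 65 = cd ⊕ 65 = a8
byte 9: (4b ⊕ 82) ⊕ 63 = c9 ⊕ 63 = aa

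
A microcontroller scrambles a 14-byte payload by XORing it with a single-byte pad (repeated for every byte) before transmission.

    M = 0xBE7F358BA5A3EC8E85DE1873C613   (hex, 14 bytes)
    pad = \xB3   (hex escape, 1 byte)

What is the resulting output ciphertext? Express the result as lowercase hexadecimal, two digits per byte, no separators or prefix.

0dcc863816105f3d366dabc075a0

The 1-byte key repeats, so the effective keystream is b3 b3 b3 b3 b3 b3 b3 b3 b3 b3 b3 b3 b3 b3.
byte 0: be xor b3 = 0d
byte 1: 7f xor b3 = cc
byte 2: 35 xor b3 = 86
byte 3: 8b xor b3 = 38
byte 4: a5 xor b3 = 16
byte 5: a3 xor b3 = 10
byte 6: ec xor b3 = 5f
byte 7: 8e xor b3 = 3d
byte 8: 85 xor b3 = 36
byte 9: de xor b3 = 6d
byte 10: 18 xor b3 = ab
byte 11: 73 xor b3 = c0
byte 12: c6 xor b3 = 75
byte 13: 13 xor b3 = a0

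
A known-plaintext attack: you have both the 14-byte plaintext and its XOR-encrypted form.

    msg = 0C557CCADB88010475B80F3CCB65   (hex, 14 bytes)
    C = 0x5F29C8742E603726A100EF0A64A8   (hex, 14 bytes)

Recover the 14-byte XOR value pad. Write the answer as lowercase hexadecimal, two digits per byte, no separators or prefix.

537cb4bef5e83622d4b8e036afcd

Since C = msg ⊕ pad, XORing both sides with msg gives pad = msg ⊕ C.
 12 XOR  95 =  83
 85 XOR  41 = 124
124 XOR 200 = 180
202 XOR 116 = 190
219 XOR  46 = 245
136 XOR  96 = 232
  1 XOR  55 =  54
  4 XOR  38 =  34
117 XOR 161 = 212
184 XOR   0 = 184
 15 XOR 239 = 224
 60 XOR  10 =  54
203 XOR 100 = 175
101 XOR 168 = 205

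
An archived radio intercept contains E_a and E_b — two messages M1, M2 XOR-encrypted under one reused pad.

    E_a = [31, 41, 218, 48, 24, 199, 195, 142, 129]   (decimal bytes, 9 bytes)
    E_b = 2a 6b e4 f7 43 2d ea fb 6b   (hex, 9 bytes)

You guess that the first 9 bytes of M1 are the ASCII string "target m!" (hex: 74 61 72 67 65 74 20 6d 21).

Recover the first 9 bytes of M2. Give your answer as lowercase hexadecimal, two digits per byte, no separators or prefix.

41234ca03e9e0918cb

First, E_a ⊕ E_b = (M1 ⊕ K) ⊕ (M2 ⊕ K) = M1 ⊕ M2, so the key drops out. Then M2 = (M1 ⊕ M2) ⊕ M1 over the first 9 bytes.
byte 0: (1f ⊕ 2a) ⊕ 74 = 35 ⊕ 74 = 41
byte 1: (29 ⊕ 6b) ⊕ 61 = 42 ⊕ 61 = 23
byte 2: (da ⊕ e4) ⊕ 72 = 3e ⊕ 72 = 4c
byte 3: (30 ⊕ f7) ⊕ 67 = c7 ⊕ 67 = a0
byte 4: (18 ⊕ 43) ⊕ 65 = 5b ⊕ 65 = 3e
byte 5: (c7 ⊕ 2d) ⊕ 74 = ea ⊕ 74 = 9e
byte 6: (c3 ⊕ ea) ⊕ 20 = 29 ⊕ 20 = 09
byte 7: (8e ⊕ fb) ⊕ 6d = 75 ⊕ 6d = 18
byte 8: (81 ⊕ 6b) ⊕ 21 = ea ⊕ 21 = cb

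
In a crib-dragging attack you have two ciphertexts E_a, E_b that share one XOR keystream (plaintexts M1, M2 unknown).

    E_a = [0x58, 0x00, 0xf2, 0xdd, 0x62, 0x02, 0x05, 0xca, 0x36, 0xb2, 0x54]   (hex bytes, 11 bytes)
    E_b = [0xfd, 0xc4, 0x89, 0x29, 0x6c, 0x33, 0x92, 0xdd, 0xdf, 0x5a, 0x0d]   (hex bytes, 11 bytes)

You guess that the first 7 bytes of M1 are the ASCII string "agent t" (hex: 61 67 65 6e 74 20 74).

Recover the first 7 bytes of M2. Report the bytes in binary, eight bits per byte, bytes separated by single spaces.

First, E_a ⊕ E_b = (M1 ⊕ K) ⊕ (M2 ⊕ K) = M1 ⊕ M2, so the key drops out. Then M2 = (M1 ⊕ M2) ⊕ M1 over the first 7 bytes.
byte 0: (58 ⊕ fd) ⊕ 61 = a5 ⊕ 61 = c4
byte 1: (00 ⊕ c4) ⊕ 67 = c4 ⊕ 67 = a3
byte 2: (f2 ⊕ 89) ⊕ 65 = 7b ⊕ 65 = 1e
byte 3: (dd ⊕ 29) ⊕ 6e = f4 ⊕ 6e = 9a
byte 4: (62 ⊕ 6c) ⊕ 74 = 0e ⊕ 74 = 7a
byte 5: (02 ⊕ 33) ⊕ 20 = 31 ⊕ 20 = 11
byte 6: (05 ⊕ 92) ⊕ 74 = 97 ⊕ 74 = e3

11000100 10100011 00011110 10011010 01111010 00010001 11100011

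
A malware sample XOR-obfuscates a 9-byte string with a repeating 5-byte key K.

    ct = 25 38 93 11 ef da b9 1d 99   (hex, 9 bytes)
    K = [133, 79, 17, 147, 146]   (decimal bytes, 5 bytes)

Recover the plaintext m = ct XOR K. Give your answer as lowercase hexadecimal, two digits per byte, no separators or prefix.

a07782827d5ff60c0a

The 5-byte key repeats, so the effective keystream is 85 4f 11 93 92 85 4f 11 93.
byte 0: 25 ⊕ 85 = a0
byte 1: 38 ⊕ 4f = 77
byte 2: 93 ⊕ 11 = 82
byte 3: 11 ⊕ 93 = 82
byte 4: ef ⊕ 92 = 7d
byte 5: da ⊕ 85 = 5f
byte 6: b9 ⊕ 4f = f6
byte 7: 1d ⊕ 11 = 0c
byte 8: 99 ⊕ 93 = 0a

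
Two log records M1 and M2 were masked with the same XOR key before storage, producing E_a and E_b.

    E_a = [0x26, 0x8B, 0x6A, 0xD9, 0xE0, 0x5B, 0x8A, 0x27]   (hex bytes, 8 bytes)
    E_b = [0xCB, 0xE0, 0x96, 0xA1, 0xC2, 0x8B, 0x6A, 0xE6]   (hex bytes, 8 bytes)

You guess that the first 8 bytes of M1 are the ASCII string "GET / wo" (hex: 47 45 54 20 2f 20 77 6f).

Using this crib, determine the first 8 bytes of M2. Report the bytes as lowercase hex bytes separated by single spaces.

First, E_a ⊕ E_b = (M1 ⊕ K) ⊕ (M2 ⊕ K) = M1 ⊕ M2, so the key drops out. Then M2 = (M1 ⊕ M2) ⊕ M1 over the first 8 bytes.
byte 0: (26 ^ cb) ^ 47 = ed ^ 47 = aa
byte 1: (8b ^ e0) ^ 45 = 6b ^ 45 = 2e
byte 2: (6a ^ 96) ^ 54 = fc ^ 54 = a8
byte 3: (d9 ^ a1) ^ 20 = 78 ^ 20 = 58
byte 4: (e0 ^ c2) ^ 2f = 22 ^ 2f = 0d
byte 5: (5b ^ 8b) ^ 20 = d0 ^ 20 = f0
byte 6: (8a ^ 6a) ^ 77 = e0 ^ 77 = 97
byte 7: (27 ^ e6) ^ 6f = c1 ^ 6f = ae

aa 2e a8 58 0d f0 97 ae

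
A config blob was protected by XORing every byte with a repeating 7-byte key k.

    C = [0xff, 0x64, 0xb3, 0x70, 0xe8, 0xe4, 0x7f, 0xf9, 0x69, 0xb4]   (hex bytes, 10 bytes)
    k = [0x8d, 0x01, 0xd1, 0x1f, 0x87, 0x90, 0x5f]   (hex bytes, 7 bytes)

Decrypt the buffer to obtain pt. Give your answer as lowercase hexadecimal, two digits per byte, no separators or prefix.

7265626f6f7420746865

The 7-byte key repeats, so the effective keystream is 8d 01 d1 1f 87 90 5f 8d 01 d1.
byte 0: ff XOR 8d = 72
byte 1: 64 XOR 01 = 65
byte 2: b3 XOR d1 = 62
byte 3: 70 XOR 1f = 6f
byte 4: e8 XOR 87 = 6f
byte 5: e4 XOR 90 = 74
byte 6: 7f XOR 5f = 20
byte 7: f9 XOR 8d = 74
byte 8: 69 XOR 01 = 68
byte 9: b4 XOR d1 = 65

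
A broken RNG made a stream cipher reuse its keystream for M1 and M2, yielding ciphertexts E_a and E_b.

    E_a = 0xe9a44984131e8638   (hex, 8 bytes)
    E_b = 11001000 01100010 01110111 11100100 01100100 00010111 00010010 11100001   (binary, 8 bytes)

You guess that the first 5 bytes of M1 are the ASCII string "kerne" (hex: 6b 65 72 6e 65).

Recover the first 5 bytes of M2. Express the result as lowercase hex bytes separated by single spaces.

4a a3 4c 0e 12

First, E_a ⊕ E_b = (M1 ⊕ K) ⊕ (M2 ⊕ K) = M1 ⊕ M2, so the key drops out. Then M2 = (M1 ⊕ M2) ⊕ M1 over the first 5 bytes.
byte 0: (e9 ^ c8) ^ 6b = 21 ^ 6b = 4a
byte 1: (a4 ^ 62) ^ 65 = c6 ^ 65 = a3
byte 2: (49 ^ 77) ^ 72 = 3e ^ 72 = 4c
byte 3: (84 ^ e4) ^ 6e = 60 ^ 6e = 0e
byte 4: (13 ^ 64) ^ 65 = 77 ^ 65 = 12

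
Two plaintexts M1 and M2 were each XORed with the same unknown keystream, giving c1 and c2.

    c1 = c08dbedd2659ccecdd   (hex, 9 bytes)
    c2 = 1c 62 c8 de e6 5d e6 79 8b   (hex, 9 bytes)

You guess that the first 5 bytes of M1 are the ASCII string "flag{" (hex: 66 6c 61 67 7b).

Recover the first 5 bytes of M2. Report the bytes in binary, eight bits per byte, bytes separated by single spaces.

10111010 10000011 00010111 01100100 10111011

First, c1 ⊕ c2 = (M1 ⊕ K) ⊕ (M2 ⊕ K) = M1 ⊕ M2, so the key drops out. Then M2 = (M1 ⊕ M2) ⊕ M1 over the first 5 bytes.
byte 0: (c0 ^ 1c) ^ 66 = dc ^ 66 = ba
byte 1: (8d ^ 62) ^ 6c = ef ^ 6c = 83
byte 2: (be ^ c8) ^ 61 = 76 ^ 61 = 17
byte 3: (dd ^ de) ^ 67 = 03 ^ 67 = 64
byte 4: (26 ^ e6) ^ 7b = c0 ^ 7b = bb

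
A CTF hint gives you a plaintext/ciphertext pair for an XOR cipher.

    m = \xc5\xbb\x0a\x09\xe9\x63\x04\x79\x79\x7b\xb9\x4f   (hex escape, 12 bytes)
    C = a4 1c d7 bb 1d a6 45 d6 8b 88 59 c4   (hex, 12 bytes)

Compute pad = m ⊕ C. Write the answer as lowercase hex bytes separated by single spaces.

Since C = m ⊕ pad, XORing both sides with m gives pad = m ⊕ C.
byte 0: c5 ⊕ a4 = 61
byte 1: bb ⊕ 1c = a7
byte 2: 0a ⊕ d7 = dd
byte 3: 09 ⊕ bb = b2
byte 4: e9 ⊕ 1d = f4
byte 5: 63 ⊕ a6 = c5
byte 6: 04 ⊕ 45 = 41
byte 7: 79 ⊕ d6 = af
byte 8: 79 ⊕ 8b = f2
byte 9: 7b ⊕ 88 = f3
byte 10: b9 ⊕ 59 = e0
byte 11: 4f ⊕ c4 = 8b

61 a7 dd b2 f4 c5 41 af f2 f3 e0 8b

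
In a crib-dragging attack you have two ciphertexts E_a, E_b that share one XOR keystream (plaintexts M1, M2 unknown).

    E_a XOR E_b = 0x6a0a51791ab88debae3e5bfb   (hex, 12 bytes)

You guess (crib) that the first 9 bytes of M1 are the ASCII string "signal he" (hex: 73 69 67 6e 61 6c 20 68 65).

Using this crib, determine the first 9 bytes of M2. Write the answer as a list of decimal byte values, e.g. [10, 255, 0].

[25, 99, 54, 23, 123, 212, 173, 131, 203]

Since E_a ⊕ E_b = M1 ⊕ M2, XORing with the guessed M1 bytes yields the corresponding M2 bytes: M2 = (E_a ⊕ E_b) ⊕ M1.
byte 0: 6a ⊕ 73 = 19
byte 1: 0a ⊕ 69 = 63
byte 2: 51 ⊕ 67 = 36
byte 3: 79 ⊕ 6e = 17
byte 4: 1a ⊕ 61 = 7b
byte 5: b8 ⊕ 6c = d4
byte 6: 8d ⊕ 20 = ad
byte 7: eb ⊕ 68 = 83
byte 8: ae ⊕ 65 = cb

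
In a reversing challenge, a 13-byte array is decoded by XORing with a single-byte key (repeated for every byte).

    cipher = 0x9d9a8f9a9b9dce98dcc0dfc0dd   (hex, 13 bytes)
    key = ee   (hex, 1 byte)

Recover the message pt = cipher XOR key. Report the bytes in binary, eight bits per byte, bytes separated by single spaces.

01110011 01110100 01100001 01110100 01110101 01110011 00100000 01110110 00110010 00101110 00110001 00101110 00110011

The 1-byte key repeats, so the effective keystream is ee ee ee ee ee ee ee ee ee ee ee ee ee.
byte 0: 10011101 ⊕ 11101110 = 01110011
byte 1: 10011010 ⊕ 11101110 = 01110100
byte 2: 10001111 ⊕ 11101110 = 01100001
byte 3: 10011010 ⊕ 11101110 = 01110100
byte 4: 10011011 ⊕ 11101110 = 01110101
byte 5: 10011101 ⊕ 11101110 = 01110011
byte 6: 11001110 ⊕ 11101110 = 00100000
byte 7: 10011000 ⊕ 11101110 = 01110110
byte 8: 11011100 ⊕ 11101110 = 00110010
byte 9: 11000000 ⊕ 11101110 = 00101110
byte 10: 11011111 ⊕ 11101110 = 00110001
byte 11: 11000000 ⊕ 11101110 = 00101110
byte 12: 11011101 ⊕ 11101110 = 00110011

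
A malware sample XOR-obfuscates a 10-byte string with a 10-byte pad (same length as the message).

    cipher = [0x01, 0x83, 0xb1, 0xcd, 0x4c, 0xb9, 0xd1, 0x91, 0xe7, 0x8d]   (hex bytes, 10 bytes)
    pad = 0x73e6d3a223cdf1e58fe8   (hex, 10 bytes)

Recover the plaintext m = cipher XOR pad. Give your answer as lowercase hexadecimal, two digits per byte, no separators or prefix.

01 XOR 73 = 72
83 XOR e6 = 65
b1 XOR d3 = 62
cd XOR a2 = 6f
4c XOR 23 = 6f
b9 XOR cd = 74
d1 XOR f1 = 20
91 XOR e5 = 74
e7 XOR 8f = 68
8d XOR e8 = 65

7265626f6f7420746865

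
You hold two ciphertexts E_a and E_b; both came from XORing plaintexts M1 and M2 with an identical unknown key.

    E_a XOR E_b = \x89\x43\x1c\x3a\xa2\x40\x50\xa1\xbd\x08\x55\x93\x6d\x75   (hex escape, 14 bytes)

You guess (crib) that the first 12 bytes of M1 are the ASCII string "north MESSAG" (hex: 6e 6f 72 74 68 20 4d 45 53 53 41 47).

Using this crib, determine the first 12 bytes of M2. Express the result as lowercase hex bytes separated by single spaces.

e7 2c 6e 4e ca 60 1d e4 ee 5b 14 d4

Since E_a ⊕ E_b = M1 ⊕ M2, XORing with the guessed M1 bytes yields the corresponding M2 bytes: M2 = (E_a ⊕ E_b) ⊕ M1.
byte 0: 89 XOR 6e = e7
byte 1: 43 XOR 6f = 2c
byte 2: 1c XOR 72 = 6e
byte 3: 3a XOR 74 = 4e
byte 4: a2 XOR 68 = ca
byte 5: 40 XOR 20 = 60
byte 6: 50 XOR 4d = 1d
byte 7: a1 XOR 45 = e4
byte 8: bd XOR 53 = ee
byte 9: 08 XOR 53 = 5b
byte 10: 55 XOR 41 = 14
byte 11: 93 XOR 47 = d4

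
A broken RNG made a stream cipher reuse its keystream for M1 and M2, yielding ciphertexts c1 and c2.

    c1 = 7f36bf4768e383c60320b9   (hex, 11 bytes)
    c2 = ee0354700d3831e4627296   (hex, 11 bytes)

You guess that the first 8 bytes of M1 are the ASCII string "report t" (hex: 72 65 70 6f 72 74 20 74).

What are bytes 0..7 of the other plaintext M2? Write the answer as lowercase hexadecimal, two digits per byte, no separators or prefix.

e3509b5817af9256

First, c1 ⊕ c2 = (M1 ⊕ K) ⊕ (M2 ⊕ K) = M1 ⊕ M2, so the key drops out. Then M2 = (M1 ⊕ M2) ⊕ M1 over the first 8 bytes.
byte 0: (7f XOR ee) XOR 72 = 91 XOR 72 = e3
byte 1: (36 XOR 03) XOR 65 = 35 XOR 65 = 50
byte 2: (bf XOR 54) XOR 70 = eb XOR 70 = 9b
byte 3: (47 XOR 70) XOR 6f = 37 XOR 6f = 58
byte 4: (68 XOR 0d) XOR 72 = 65 XOR 72 = 17
byte 5: (e3 XOR 38) XOR 74 = db XOR 74 = af
byte 6: (83 XOR 31) XOR 20 = b2 XOR 20 = 92
byte 7: (c6 XOR e4) XOR 74 = 22 XOR 74 = 56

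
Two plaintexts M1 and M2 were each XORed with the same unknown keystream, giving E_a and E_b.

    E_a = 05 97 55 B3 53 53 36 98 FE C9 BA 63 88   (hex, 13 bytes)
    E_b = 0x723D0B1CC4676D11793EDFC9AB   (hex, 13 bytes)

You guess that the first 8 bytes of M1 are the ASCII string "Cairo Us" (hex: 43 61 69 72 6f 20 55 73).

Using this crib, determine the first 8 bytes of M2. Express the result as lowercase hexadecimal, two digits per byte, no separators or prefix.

First, E_a ⊕ E_b = (M1 ⊕ K) ⊕ (M2 ⊕ K) = M1 ⊕ M2, so the key drops out. Then M2 = (M1 ⊕ M2) ⊕ M1 over the first 8 bytes.
byte 0: (05 xor 72) xor 43 = 77 xor 43 = 34
byte 1: (97 xor 3d) xor 61 = aa xor 61 = cb
byte 2: (55 xor 0b) xor 69 = 5e xor 69 = 37
byte 3: (b3 xor 1c) xor 72 = af xor 72 = dd
byte 4: (53 xor c4) xor 6f = 97 xor 6f = f8
byte 5: (53 xor 67) xor 20 = 34 xor 20 = 14
byte 6: (36 xor 6d) xor 55 = 5b xor 55 = 0e
byte 7: (98 xor 11) xor 73 = 89 xor 73 = fa

34cb37ddf8140efa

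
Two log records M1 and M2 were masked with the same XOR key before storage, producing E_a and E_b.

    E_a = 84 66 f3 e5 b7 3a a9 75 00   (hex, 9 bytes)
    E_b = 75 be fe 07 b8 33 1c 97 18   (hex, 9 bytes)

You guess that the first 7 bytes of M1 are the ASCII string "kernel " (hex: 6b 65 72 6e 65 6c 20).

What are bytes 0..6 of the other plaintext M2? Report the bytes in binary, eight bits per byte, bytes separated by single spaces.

First, E_a ⊕ E_b = (M1 ⊕ K) ⊕ (M2 ⊕ K) = M1 ⊕ M2, so the key drops out. Then M2 = (M1 ⊕ M2) ⊕ M1 over the first 7 bytes.
byte 0: (84 ⊕ 75) ⊕ 6b = f1 ⊕ 6b = 9a
byte 1: (66 ⊕ be) ⊕ 65 = d8 ⊕ 65 = bd
byte 2: (f3 ⊕ fe) ⊕ 72 = 0d ⊕ 72 = 7f
byte 3: (e5 ⊕ 07) ⊕ 6e = e2 ⊕ 6e = 8c
byte 4: (b7 ⊕ b8) ⊕ 65 = 0f ⊕ 65 = 6a
byte 5: (3a ⊕ 33) ⊕ 6c = 09 ⊕ 6c = 65
byte 6: (a9 ⊕ 1c) ⊕ 20 = b5 ⊕ 20 = 95

10011010 10111101 01111111 10001100 01101010 01100101 10010101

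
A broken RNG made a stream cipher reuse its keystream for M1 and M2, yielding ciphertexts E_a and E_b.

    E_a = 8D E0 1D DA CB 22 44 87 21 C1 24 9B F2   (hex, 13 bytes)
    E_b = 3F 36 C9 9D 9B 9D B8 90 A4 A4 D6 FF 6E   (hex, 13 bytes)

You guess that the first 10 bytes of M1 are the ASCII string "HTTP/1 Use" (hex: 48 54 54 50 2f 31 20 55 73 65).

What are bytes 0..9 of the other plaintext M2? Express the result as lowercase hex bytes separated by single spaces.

fa 82 80 17 7f 8e dc 42 f6 00

First, E_a ⊕ E_b = (M1 ⊕ K) ⊕ (M2 ⊕ K) = M1 ⊕ M2, so the key drops out. Then M2 = (M1 ⊕ M2) ⊕ M1 over the first 10 bytes.
byte 0: (8d XOR 3f) XOR 48 = b2 XOR 48 = fa
byte 1: (e0 XOR 36) XOR 54 = d6 XOR 54 = 82
byte 2: (1d XOR c9) XOR 54 = d4 XOR 54 = 80
byte 3: (da XOR 9d) XOR 50 = 47 XOR 50 = 17
byte 4: (cb XOR 9b) XOR 2f = 50 XOR 2f = 7f
byte 5: (22 XOR 9d) XOR 31 = bf XOR 31 = 8e
byte 6: (44 XOR b8) XOR 20 = fc XOR 20 = dc
byte 7: (87 XOR 90) XOR 55 = 17 XOR 55 = 42
byte 8: (21 XOR a4) XOR 73 = 85 XOR 73 = f6
byte 9: (c1 XOR a4) XOR 65 = 65 XOR 65 = 00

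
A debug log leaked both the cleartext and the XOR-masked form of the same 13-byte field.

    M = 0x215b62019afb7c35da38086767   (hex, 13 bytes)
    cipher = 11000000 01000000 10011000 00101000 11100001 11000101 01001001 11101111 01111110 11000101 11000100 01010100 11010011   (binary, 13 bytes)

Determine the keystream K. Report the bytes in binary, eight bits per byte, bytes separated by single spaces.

Since cipher = M ⊕ K, XORing both sides with M gives K = M ⊕ cipher.
 33 ⊕ 192 = 225
 91 ⊕  64 =  27
 98 ⊕ 152 = 250
  1 ⊕  40 =  41
154 ⊕ 225 = 123
251 ⊕ 197 =  62
124 ⊕  73 =  53
 53 ⊕ 239 = 218
218 ⊕ 126 = 164
 56 ⊕ 197 = 253
  8 ⊕ 196 = 204
103 ⊕  84 =  51
103 ⊕ 211 = 180

11100001 00011011 11111010 00101001 01111011 00111110 00110101 11011010 10100100 11111101 11001100 00110011 10110100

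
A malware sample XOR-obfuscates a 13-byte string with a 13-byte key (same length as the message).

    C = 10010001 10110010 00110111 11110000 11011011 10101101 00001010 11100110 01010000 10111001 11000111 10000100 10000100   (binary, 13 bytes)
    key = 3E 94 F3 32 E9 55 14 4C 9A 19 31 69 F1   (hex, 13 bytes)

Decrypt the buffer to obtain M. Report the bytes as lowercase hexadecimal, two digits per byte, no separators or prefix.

XOR is its own inverse, so applying the key byte-wise gives the result directly.
10010001 xor 00111110 = 10101111
10110010 xor 10010100 = 00100110
00110111 xor 11110011 = 11000100
11110000 xor 00110010 = 11000010
11011011 xor 11101001 = 00110010
10101101 xor 01010101 = 11111000
00001010 xor 00010100 = 00011110
11100110 xor 01001100 = 10101010
01010000 xor 10011010 = 11001010
10111001 xor 00011001 = 10100000
11000111 xor 00110001 = 11110110
10000100 xor 01101001 = 11101101
10000100 xor 11110001 = 01110101

af26c4c232f81eaacaa0f6ed75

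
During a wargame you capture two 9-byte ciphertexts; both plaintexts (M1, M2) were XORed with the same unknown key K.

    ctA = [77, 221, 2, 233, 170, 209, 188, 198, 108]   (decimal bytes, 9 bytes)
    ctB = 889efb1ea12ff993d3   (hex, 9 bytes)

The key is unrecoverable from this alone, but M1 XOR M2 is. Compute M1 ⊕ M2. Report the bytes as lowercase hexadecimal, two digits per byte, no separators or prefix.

ctA ⊕ ctB = (M1 ⊕ K) ⊕ (M2 ⊕ K) = M1 ⊕ M2 — the shared key cancels under XOR.
4d ⊕ 88 = c5
dd ⊕ 9e = 43
02 ⊕ fb = f9
e9 ⊕ 1e = f7
aa ⊕ a1 = 0b
d1 ⊕ 2f = fe
bc ⊕ f9 = 45
c6 ⊕ 93 = 55
6c ⊕ d3 = bf

c543f9f70bfe4555bf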